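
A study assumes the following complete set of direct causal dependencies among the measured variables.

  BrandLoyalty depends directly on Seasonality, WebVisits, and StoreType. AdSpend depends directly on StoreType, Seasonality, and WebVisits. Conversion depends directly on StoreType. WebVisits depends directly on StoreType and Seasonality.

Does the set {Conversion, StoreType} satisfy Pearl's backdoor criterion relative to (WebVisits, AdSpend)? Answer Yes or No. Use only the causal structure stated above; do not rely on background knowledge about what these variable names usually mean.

No

Backdoor paths from WebVisits to AdSpend (paths whose first edge points into WebVisits):
  P1: WebVisits <- Seasonality -> AdSpend
  P2: WebVisits <- Seasonality -> BrandLoyalty <- StoreType -> AdSpend
  P3: WebVisits <- StoreType -> AdSpend
  P4: WebVisits <- StoreType -> BrandLoyalty <- Seasonality -> AdSpend
Condition 1 (no descendant of WebVisits in the set): holds — descendants of WebVisits are {AdSpend, BrandLoyalty}; none are in {Conversion, StoreType}.
Condition 2 (every backdoor path blocked by {Conversion, StoreType}):
  P1: open — no interior node is in the conditioning set.
  P2: blocked at collider BrandLoyalty (neither it nor any descendant is in the conditioning set).
  P3: blocked at fork node StoreType ∈ conditioning set.
  P4: blocked at fork node StoreType ∈ conditioning set.
{Conversion, StoreType} does not satisfy the backdoor criterion.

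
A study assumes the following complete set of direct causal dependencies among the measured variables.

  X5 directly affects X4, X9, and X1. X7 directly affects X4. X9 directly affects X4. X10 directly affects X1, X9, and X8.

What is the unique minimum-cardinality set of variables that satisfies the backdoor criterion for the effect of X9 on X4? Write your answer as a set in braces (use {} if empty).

{X5}

Variables eligible for adjustment (non-descendants of X9, excluding X9 and X4): {X1, X10, X5, X7, X8}.
Backdoor paths from X9 to X4:
  P1: X9 <- X10 -> X1 <- X5 -> X4
  P2: X9 <- X5 -> X4
The empty set is not sufficient: P2 (X9 <- X5 -> X4) has no collider blocking it and no conditioned non-collider, so it is open.
Try {X5}:
  P1: blocked at collider X1 (neither it nor any descendant is in the conditioning set).
  P2: blocked at fork node X5 ∈ conditioning set.
{X5} contains no descendant of X9 and blocks every backdoor path.
No other singleton works — e.g. {X10} leaves P2 open — so {X5} is the unique smallest valid adjustment set.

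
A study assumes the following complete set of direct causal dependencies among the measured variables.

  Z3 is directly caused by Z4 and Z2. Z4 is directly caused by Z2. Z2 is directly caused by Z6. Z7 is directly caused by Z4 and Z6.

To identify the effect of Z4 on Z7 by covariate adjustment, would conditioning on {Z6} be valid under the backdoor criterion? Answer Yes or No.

Yes

Backdoor paths from Z4 to Z7 (paths whose first edge points into Z4):
  P1: Z4 <- Z2 <- Z6 -> Z7
Condition 1 (no descendant of Z4 in the set): holds — descendants of Z4 are {Z3, Z7}; none are in {Z6}.
Condition 2 (every backdoor path blocked by {Z6}):
  P1: blocked at fork node Z6 ∈ conditioning set.
{Z6} satisfies the backdoor criterion.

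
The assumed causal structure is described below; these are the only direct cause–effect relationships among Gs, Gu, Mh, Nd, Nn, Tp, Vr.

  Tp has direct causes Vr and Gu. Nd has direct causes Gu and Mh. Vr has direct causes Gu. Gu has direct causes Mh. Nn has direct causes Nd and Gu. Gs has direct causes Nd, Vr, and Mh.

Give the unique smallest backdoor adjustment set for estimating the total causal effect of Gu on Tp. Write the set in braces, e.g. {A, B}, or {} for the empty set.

Variables eligible for adjustment (non-descendants of Gu, excluding Gu and Tp): {Mh}.
Backdoor paths from Gu to Tp:
  P1: Gu <- Mh -> Nd -> Gs <- Vr -> Tp
  P2: Gu <- Mh -> Gs <- Vr -> Tp
Each backdoor path contains an unconditioned collider, so every path is already blocked with the empty conditioning set:
  P1: blocked at collider Gs (neither it nor any descendant is in the conditioning set).
  P2: blocked at collider Gs (neither it nor any descendant is in the conditioning set).
The empty set is therefore the unique smallest valid set.

{}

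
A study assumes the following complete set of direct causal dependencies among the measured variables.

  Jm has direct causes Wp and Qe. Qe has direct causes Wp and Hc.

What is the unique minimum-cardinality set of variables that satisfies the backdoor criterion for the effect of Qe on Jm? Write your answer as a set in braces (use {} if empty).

Variables eligible for adjustment (non-descendants of Qe, excluding Qe and Jm): {Hc, Wp}.
Backdoor paths from Qe to Jm:
  P1: Qe <- Wp -> Jm
The empty set is not sufficient: P1 (Qe <- Wp -> Jm) has no collider blocking it and no conditioned non-collider, so it is open.
Try {Wp}:
  P1: blocked at fork node Wp ∈ conditioning set.
{Wp} contains no descendant of Qe and blocks every backdoor path.
No other singleton works — e.g. {Hc} leaves P1 open — so {Wp} is the unique smallest valid adjustment set.

{Wp}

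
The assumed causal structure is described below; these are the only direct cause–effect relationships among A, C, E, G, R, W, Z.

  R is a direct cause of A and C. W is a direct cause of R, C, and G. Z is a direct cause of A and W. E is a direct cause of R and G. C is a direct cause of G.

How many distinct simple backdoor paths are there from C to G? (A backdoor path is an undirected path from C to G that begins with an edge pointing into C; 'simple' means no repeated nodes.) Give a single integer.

A backdoor path from C to G is any simple undirected path whose first edge points into C (i.e. leaves C via a parent).
Parents of C: {R, W}.
Enumerating:
  P1: C <- W <- Z -> A <- R <- E -> G
  P2: C <- W -> R <- E -> G
  P3: C <- W -> G
  P4: C <- R <- W -> G
  P5: C <- R <- E -> G
  P6: C <- R -> A <- Z -> W -> G
That exhausts the simple backdoor paths. Count: 6.

6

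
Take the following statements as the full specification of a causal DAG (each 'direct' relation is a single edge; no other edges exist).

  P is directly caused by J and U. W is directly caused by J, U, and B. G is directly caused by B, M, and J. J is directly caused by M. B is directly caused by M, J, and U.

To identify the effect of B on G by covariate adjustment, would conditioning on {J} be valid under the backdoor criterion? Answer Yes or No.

Backdoor paths from B to G (paths whose first edge points into B):
  P1: B <- U -> W <- J <- M -> G
  P2: B <- U -> W <- J -> G
  P3: B <- U -> P <- J <- M -> G
  P4: B <- U -> P <- J -> G
  P5: B <- M -> J -> G
  P6: B <- M -> G
  P7: B <- J <- M -> G
  P8: B <- J -> G
Condition 1 (no descendant of B in the set): holds — descendants of B are {G, W}; none are in {J}.
Condition 2 (every backdoor path blocked by {J}):
  P1: blocked at collider W (neither it nor any descendant is in the conditioning set).
  P2: blocked at collider W (neither it nor any descendant is in the conditioning set).
  P3: blocked at collider P (neither it nor any descendant is in the conditioning set).
  P4: blocked at collider P (neither it nor any descendant is in the conditioning set).
  P5: blocked at chain node J ∈ conditioning set.
  P6: open — no interior node is in the conditioning set.
  P7: blocked at chain node J ∈ conditioning set.
  P8: blocked at fork node J ∈ conditioning set.
{J} does not satisfy the backdoor criterion.

No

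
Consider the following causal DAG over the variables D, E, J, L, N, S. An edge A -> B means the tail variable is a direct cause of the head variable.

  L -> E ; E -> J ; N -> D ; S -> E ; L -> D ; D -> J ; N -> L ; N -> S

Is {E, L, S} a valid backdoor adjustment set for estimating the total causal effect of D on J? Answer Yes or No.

Yes

Backdoor paths from D to J (paths whose first edge points into D):
  P1: D <- N -> S -> E -> J
  P2: D <- N -> L -> E -> J
  P3: D <- L <- N -> S -> E -> J
  P4: D <- L -> E -> J
Condition 1 (no descendant of D in the set): holds — descendants of D are {J}; none are in {E, L, S}.
Condition 2 (every backdoor path blocked by {E, L, S}):
  P1: blocked at chain node S ∈ conditioning set.
  P2: blocked at chain node L ∈ conditioning set.
  P3: blocked at chain node L ∈ conditioning set.
  P4: blocked at fork node L ∈ conditioning set.
{E, L, S} satisfies the backdoor criterion.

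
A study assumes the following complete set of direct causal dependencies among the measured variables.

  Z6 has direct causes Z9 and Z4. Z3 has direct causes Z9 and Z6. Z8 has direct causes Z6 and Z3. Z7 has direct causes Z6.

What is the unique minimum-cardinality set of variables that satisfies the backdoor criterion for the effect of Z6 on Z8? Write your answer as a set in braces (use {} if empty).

{Z9}

Variables eligible for adjustment (non-descendants of Z6, excluding Z6 and Z8): {Z4, Z9}.
Backdoor paths from Z6 to Z8:
  P1: Z6 <- Z9 -> Z3 -> Z8
The empty set is not sufficient: P1 (Z6 <- Z9 -> Z3 -> Z8) has no collider blocking it and no conditioned non-collider, so it is open.
Try {Z9}:
  P1: blocked at fork node Z9 ∈ conditioning set.
{Z9} contains no descendant of Z6 and blocks every backdoor path.
No other singleton works — e.g. {Z4} leaves P1 open — so {Z9} is the unique smallest valid adjustment set.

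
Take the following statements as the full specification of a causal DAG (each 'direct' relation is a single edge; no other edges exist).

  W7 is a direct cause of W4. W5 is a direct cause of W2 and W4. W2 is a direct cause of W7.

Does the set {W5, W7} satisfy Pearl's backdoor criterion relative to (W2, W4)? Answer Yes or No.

No

Backdoor paths from W2 to W4 (paths whose first edge points into W2):
  P1: W2 <- W5 -> W4
Condition 1 (no descendant of W2 in the set): FAILS — W7 is a descendant of W2.
Condition 2 (every backdoor path blocked by {W5, W7}):
  P1: blocked at fork node W5 ∈ conditioning set.
{W5, W7} does not satisfy the backdoor criterion.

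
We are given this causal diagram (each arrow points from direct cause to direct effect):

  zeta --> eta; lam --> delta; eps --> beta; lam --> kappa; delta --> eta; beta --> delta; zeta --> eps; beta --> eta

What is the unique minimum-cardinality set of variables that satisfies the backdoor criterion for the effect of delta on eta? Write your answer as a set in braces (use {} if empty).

{beta}

Variables eligible for adjustment (non-descendants of delta, excluding delta and eta): {beta, eps, kappa, lam, zeta}.
Backdoor paths from delta to eta:
  P1: delta <- beta <- eps <- zeta -> eta
  P2: delta <- beta -> eta
The empty set is not sufficient: P1 (delta <- beta <- eps <- zeta -> eta) has no collider blocking it and no conditioned non-collider, so it is open.
Try {beta}:
  P1: blocked at chain node beta ∈ conditioning set.
  P2: blocked at fork node beta ∈ conditioning set.
{beta} contains no descendant of delta and blocks every backdoor path.
No other singleton works — e.g. {lam} leaves P1 open — so {beta} is the unique smallest valid adjustment set.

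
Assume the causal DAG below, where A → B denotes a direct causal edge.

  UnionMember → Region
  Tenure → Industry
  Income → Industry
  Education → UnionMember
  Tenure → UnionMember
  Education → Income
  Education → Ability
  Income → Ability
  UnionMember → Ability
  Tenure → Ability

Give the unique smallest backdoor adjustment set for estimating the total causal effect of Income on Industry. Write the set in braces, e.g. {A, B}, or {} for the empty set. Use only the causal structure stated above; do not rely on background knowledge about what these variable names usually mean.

Variables eligible for adjustment (non-descendants of Income, excluding Income and Industry): {Education, Region, Tenure, UnionMember}.
Backdoor paths from Income to Industry:
  P1: Income <- Education -> UnionMember <- Tenure -> Industry
  P2: Income <- Education -> UnionMember -> Ability <- Tenure -> Industry
  P3: Income <- Education -> Ability <- Tenure -> Industry
  P4: Income <- Education -> Ability <- UnionMember <- Tenure -> Industry
Each backdoor path contains an unconditioned collider, so every path is already blocked with the empty conditioning set:
  P1: blocked at collider UnionMember (neither it nor any descendant is in the conditioning set).
  P2: blocked at collider Ability (neither it nor any descendant is in the conditioning set).
  P3: blocked at collider Ability (neither it nor any descendant is in the conditioning set).
  P4: blocked at collider Ability (neither it nor any descendant is in the conditioning set).
The empty set is therefore the unique smallest valid set.

{}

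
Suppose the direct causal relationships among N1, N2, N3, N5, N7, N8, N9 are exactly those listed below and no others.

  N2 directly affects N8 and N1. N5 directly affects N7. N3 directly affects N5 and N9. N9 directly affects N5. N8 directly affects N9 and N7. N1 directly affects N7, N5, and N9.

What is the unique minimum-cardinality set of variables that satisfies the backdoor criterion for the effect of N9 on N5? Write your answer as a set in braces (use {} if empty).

{N1, N3}

Variables eligible for adjustment (non-descendants of N9, excluding N9 and N5): {N1, N2, N3, N8}.
Backdoor paths from N9 to N5:
  P1: N9 <- N3 -> N5
  P2: N9 <- N1 <- N2 -> N8 -> N7 <- N5
  P3: N9 <- N1 -> N5
  P4: N9 <- N1 -> N7 <- N5
  P5: N9 <- N8 <- N2 -> N1 -> N5
  P6: N9 <- N8 <- N2 -> N1 -> N7 <- N5
  P7: N9 <- N8 -> N7 <- N1 -> N5
  P8: N9 <- N8 -> N7 <- N5
The empty set is not sufficient: P1 (N9 <- N3 -> N5) has no collider blocking it and no conditioned non-collider, so it is open.
Try {N1, N3}:
  P1: blocked at fork node N3 ∈ conditioning set.
  P2: blocked at chain node N1 ∈ conditioning set.
  P3: blocked at fork node N1 ∈ conditioning set.
  P4: blocked at fork node N1 ∈ conditioning set.
  P5: blocked at chain node N1 ∈ conditioning set.
  P6: blocked at chain node N1 ∈ conditioning set.
  P7: blocked at collider N7 (neither it nor any descendant is in the conditioning set).
  P8: blocked at collider N7 (neither it nor any descendant is in the conditioning set).
{N1, N3} contains no descendant of N9 and blocks every backdoor path.
Every element of {N1, N3} is needed (dropping N1 leaves P3 open; dropping N3 leaves P1 open), so no proper subset is valid.
Among all size-2 subsets of the eligible variables, only {N1, N3} blocks every backdoor path, so it is the unique smallest valid adjustment set.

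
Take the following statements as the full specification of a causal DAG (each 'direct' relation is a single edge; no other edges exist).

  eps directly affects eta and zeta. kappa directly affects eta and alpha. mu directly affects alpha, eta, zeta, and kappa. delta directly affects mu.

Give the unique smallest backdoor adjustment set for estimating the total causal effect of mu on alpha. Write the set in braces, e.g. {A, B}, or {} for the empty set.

Variables eligible for adjustment (non-descendants of mu, excluding mu and alpha): {delta, eps}.
Backdoor paths from mu to alpha:
  (none)
With no backdoor paths the empty set already satisfies the criterion, and it is trivially minimal.

{}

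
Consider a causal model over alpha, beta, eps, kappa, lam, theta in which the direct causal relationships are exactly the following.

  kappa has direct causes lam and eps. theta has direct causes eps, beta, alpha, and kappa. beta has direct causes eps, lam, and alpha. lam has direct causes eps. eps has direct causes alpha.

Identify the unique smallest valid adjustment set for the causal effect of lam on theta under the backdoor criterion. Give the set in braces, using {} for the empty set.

{eps}

Variables eligible for adjustment (non-descendants of lam, excluding lam and theta): {alpha, eps}.
Backdoor paths from lam to theta:
  P1: lam <- eps <- alpha -> beta -> theta
  P2: lam <- eps <- alpha -> theta
  P3: lam <- eps -> kappa -> theta
  P4: lam <- eps -> beta <- alpha -> theta
  P5: lam <- eps -> beta -> theta
  P6: lam <- eps -> theta
The empty set is not sufficient: P1 (lam <- eps <- alpha -> beta -> theta) has no collider blocking it and no conditioned non-collider, so it is open.
Try {eps}:
  P1: blocked at chain node eps ∈ conditioning set.
  P2: blocked at chain node eps ∈ conditioning set.
  P3: blocked at fork node eps ∈ conditioning set.
  P4: blocked at fork node eps ∈ conditioning set.
  P5: blocked at fork node eps ∈ conditioning set.
  P6: blocked at fork node eps ∈ conditioning set.
{eps} contains no descendant of lam and blocks every backdoor path.
No other singleton works — e.g. {alpha} leaves P3 open — so {eps} is the unique smallest valid adjustment set.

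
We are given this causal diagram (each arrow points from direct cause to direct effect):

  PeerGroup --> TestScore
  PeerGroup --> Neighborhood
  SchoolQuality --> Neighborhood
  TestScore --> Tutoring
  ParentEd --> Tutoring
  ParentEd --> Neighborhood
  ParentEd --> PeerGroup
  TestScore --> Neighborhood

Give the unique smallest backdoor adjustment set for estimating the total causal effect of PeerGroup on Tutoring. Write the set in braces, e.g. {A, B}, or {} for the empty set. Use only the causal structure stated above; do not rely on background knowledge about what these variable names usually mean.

{ParentEd}

Variables eligible for adjustment (non-descendants of PeerGroup, excluding PeerGroup and Tutoring): {ParentEd, SchoolQuality}.
Backdoor paths from PeerGroup to Tutoring:
  P1: PeerGroup <- ParentEd -> Neighborhood <- TestScore -> Tutoring
  P2: PeerGroup <- ParentEd -> Tutoring
The empty set is not sufficient: P2 (PeerGroup <- ParentEd -> Tutoring) has no collider blocking it and no conditioned non-collider, so it is open.
Try {ParentEd}:
  P1: blocked at fork node ParentEd ∈ conditioning set.
  P2: blocked at fork node ParentEd ∈ conditioning set.
{ParentEd} contains no descendant of PeerGroup and blocks every backdoor path.
No other singleton works — e.g. {SchoolQuality} leaves P2 open — so {ParentEd} is the unique smallest valid adjustment set.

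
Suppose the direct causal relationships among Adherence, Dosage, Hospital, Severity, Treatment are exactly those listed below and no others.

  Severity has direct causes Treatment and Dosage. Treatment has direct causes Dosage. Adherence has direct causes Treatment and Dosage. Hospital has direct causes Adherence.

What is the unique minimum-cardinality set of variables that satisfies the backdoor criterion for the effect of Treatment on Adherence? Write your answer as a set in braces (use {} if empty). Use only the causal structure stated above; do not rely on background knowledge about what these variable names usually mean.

{Dosage}

Variables eligible for adjustment (non-descendants of Treatment, excluding Treatment and Adherence): {Dosage}.
Backdoor paths from Treatment to Adherence:
  P1: Treatment <- Dosage -> Adherence
The empty set is not sufficient: P1 (Treatment <- Dosage -> Adherence) has no collider blocking it and no conditioned non-collider, so it is open.
Try {Dosage}:
  P1: blocked at fork node Dosage ∈ conditioning set.
{Dosage} contains no descendant of Treatment and blocks every backdoor path.
{Dosage} is the unique smallest valid adjustment set.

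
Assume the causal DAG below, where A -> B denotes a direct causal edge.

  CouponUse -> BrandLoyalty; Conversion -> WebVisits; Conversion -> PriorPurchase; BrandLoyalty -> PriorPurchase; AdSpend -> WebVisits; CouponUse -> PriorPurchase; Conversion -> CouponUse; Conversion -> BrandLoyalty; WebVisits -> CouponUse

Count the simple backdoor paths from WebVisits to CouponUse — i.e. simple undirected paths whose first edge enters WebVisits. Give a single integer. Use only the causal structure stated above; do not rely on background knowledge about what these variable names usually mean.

5

A backdoor path from WebVisits to CouponUse is any simple undirected path whose first edge points into WebVisits (i.e. leaves WebVisits via a parent).
Parents of WebVisits: {AdSpend, Conversion}.
Enumerating:
  P1: WebVisits <- Conversion -> CouponUse
  P2: WebVisits <- Conversion -> BrandLoyalty <- CouponUse
  P3: WebVisits <- Conversion -> BrandLoyalty -> PriorPurchase <- CouponUse
  P4: WebVisits <- Conversion -> PriorPurchase <- CouponUse
  P5: WebVisits <- Conversion -> PriorPurchase <- BrandLoyalty <- CouponUse
That exhausts the simple backdoor paths. Count: 5.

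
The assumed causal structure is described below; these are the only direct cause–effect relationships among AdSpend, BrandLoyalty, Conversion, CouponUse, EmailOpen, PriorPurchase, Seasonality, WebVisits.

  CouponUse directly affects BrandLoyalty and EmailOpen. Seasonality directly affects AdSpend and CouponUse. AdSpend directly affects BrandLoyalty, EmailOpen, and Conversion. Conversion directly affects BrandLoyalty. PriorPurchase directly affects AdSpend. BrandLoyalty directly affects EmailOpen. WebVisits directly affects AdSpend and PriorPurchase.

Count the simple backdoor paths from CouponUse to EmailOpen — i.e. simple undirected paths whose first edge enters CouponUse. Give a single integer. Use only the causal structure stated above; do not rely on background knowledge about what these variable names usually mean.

3

A backdoor path from CouponUse to EmailOpen is any simple undirected path whose first edge points into CouponUse (i.e. leaves CouponUse via a parent).
Parents of CouponUse: {Seasonality}.
Enumerating:
  P1: CouponUse <- Seasonality -> AdSpend -> Conversion -> BrandLoyalty -> EmailOpen
  P2: CouponUse <- Seasonality -> AdSpend -> BrandLoyalty -> EmailOpen
  P3: CouponUse <- Seasonality -> AdSpend -> EmailOpen
That exhausts the simple backdoor paths. Count: 3.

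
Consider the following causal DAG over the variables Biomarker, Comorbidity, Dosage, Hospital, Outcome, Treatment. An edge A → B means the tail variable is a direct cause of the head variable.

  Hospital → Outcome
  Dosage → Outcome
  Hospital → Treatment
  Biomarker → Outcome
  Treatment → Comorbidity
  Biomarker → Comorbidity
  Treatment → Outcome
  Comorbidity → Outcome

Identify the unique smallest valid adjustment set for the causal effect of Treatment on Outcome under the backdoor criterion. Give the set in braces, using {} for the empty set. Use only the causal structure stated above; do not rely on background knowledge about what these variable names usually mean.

Variables eligible for adjustment (non-descendants of Treatment, excluding Treatment and Outcome): {Biomarker, Dosage, Hospital}.
Backdoor paths from Treatment to Outcome:
  P1: Treatment <- Hospital -> Outcome
The empty set is not sufficient: P1 (Treatment <- Hospital -> Outcome) has no collider blocking it and no conditioned non-collider, so it is open.
Try {Hospital}:
  P1: blocked at fork node Hospital ∈ conditioning set.
{Hospital} contains no descendant of Treatment and blocks every backdoor path.
No other singleton works — e.g. {Dosage} leaves P1 open — so {Hospital} is the unique smallest valid adjustment set.

{Hospital}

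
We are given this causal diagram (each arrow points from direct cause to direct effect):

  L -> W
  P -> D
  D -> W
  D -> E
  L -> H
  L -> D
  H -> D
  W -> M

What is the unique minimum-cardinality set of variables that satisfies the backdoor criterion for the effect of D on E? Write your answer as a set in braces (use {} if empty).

{}

Variables eligible for adjustment (non-descendants of D, excluding D and E): {H, L, P}.
Backdoor paths from D to E:
  (none)
With no backdoor paths the empty set already satisfies the criterion, and it is trivially minimal.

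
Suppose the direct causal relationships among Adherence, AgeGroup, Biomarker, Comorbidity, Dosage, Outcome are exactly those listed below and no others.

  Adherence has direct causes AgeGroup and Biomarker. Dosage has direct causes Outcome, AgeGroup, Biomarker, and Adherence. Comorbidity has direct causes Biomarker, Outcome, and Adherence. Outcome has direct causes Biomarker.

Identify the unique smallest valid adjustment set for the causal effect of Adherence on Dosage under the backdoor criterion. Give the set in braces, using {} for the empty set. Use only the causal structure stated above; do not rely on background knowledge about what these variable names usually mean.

{AgeGroup, Biomarker}

Variables eligible for adjustment (non-descendants of Adherence, excluding Adherence and Dosage): {AgeGroup, Biomarker, Outcome}.
Backdoor paths from Adherence to Dosage:
  P1: Adherence <- Biomarker -> Outcome -> Dosage
  P2: Adherence <- Biomarker -> Comorbidity <- Outcome -> Dosage
  P3: Adherence <- Biomarker -> Dosage
  P4: Adherence <- AgeGroup -> Dosage
The empty set is not sufficient: P1 (Adherence <- Biomarker -> Outcome -> Dosage) has no collider blocking it and no conditioned non-collider, so it is open.
Try {AgeGroup, Biomarker}:
  P1: blocked at fork node Biomarker ∈ conditioning set.
  P2: blocked at fork node Biomarker ∈ conditioning set.
  P3: blocked at fork node Biomarker ∈ conditioning set.
  P4: blocked at fork node AgeGroup ∈ conditioning set.
{AgeGroup, Biomarker} contains no descendant of Adherence and blocks every backdoor path.
Every element of {AgeGroup, Biomarker} is needed (dropping AgeGroup leaves P4 open; dropping Biomarker leaves P1 open), so no proper subset is valid.
Among all size-2 subsets of the eligible variables, only {AgeGroup, Biomarker} blocks every backdoor path, so it is the unique smallest valid adjustment set.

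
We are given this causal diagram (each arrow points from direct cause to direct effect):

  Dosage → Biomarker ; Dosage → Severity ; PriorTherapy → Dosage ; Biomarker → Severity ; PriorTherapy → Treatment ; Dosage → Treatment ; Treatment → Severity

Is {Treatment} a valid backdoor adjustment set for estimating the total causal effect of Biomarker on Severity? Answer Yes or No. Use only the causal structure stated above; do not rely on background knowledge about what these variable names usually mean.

Backdoor paths from Biomarker to Severity (paths whose first edge points into Biomarker):
  P1: Biomarker <- Dosage <- PriorTherapy -> Treatment -> Severity
  P2: Biomarker <- Dosage -> Treatment -> Severity
  P3: Biomarker <- Dosage -> Severity
Condition 1 (no descendant of Biomarker in the set): holds — descendants of Biomarker are {Severity}; none are in {Treatment}.
Condition 2 (every backdoor path blocked by {Treatment}):
  P1: blocked at chain node Treatment ∈ conditioning set.
  P2: blocked at chain node Treatment ∈ conditioning set.
  P3: open — no interior node is in the conditioning set.
{Treatment} does not satisfy the backdoor criterion.

No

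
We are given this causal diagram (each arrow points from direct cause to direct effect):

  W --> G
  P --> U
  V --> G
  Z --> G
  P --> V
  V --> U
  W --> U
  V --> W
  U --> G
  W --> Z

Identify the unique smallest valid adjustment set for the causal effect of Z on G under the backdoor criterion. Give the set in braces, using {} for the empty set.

{W}

Variables eligible for adjustment (non-descendants of Z, excluding Z and G): {P, U, V, W}.
Backdoor paths from Z to G:
  P1: Z <- W <- V <- P -> U -> G
  P2: Z <- W <- V -> U -> G
  P3: Z <- W <- V -> G
  P4: Z <- W -> U <- P -> V -> G
  P5: Z <- W -> U <- V -> G
  P6: Z <- W -> U -> G
  P7: Z <- W -> G
The empty set is not sufficient: P1 (Z <- W <- V <- P -> U -> G) has no collider blocking it and no conditioned non-collider, so it is open.
Try {W}:
  P1: blocked at chain node W ∈ conditioning set.
  P2: blocked at chain node W ∈ conditioning set.
  P3: blocked at chain node W ∈ conditioning set.
  P4: blocked at fork node W ∈ conditioning set.
  P5: blocked at fork node W ∈ conditioning set.
  P6: blocked at fork node W ∈ conditioning set.
  P7: blocked at fork node W ∈ conditioning set.
{W} contains no descendant of Z and blocks every backdoor path.
No other singleton works — e.g. {P} leaves P2 open — so {W} is the unique smallest valid adjustment set.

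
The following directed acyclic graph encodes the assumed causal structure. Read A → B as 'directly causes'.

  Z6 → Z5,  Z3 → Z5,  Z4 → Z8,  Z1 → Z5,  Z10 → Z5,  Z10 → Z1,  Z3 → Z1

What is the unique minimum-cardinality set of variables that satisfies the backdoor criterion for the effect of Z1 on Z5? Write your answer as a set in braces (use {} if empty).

Variables eligible for adjustment (non-descendants of Z1, excluding Z1 and Z5): {Z10, Z3, Z4, Z6, Z8}.
Backdoor paths from Z1 to Z5:
  P1: Z1 <- Z3 -> Z5
  P2: Z1 <- Z10 -> Z5
The empty set is not sufficient: P1 (Z1 <- Z3 -> Z5) has no collider blocking it and no conditioned non-collider, so it is open.
Try {Z10, Z3}:
  P1: blocked at fork node Z3 ∈ conditioning set.
  P2: blocked at fork node Z10 ∈ conditioning set.
{Z10, Z3} contains no descendant of Z1 and blocks every backdoor path.
Every element of {Z10, Z3} is needed (dropping Z10 leaves P2 open; dropping Z3 leaves P1 open), so no proper subset is valid.
Among all size-2 subsets of the eligible variables, only {Z10, Z3} blocks every backdoor path, so it is the unique smallest valid adjustment set.

{Z10, Z3}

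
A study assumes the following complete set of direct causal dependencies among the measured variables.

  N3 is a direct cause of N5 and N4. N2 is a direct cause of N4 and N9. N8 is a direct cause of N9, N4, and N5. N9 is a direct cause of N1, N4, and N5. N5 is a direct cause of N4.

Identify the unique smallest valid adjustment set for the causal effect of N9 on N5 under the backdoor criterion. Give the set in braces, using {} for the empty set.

{N8}

Variables eligible for adjustment (non-descendants of N9, excluding N9 and N5): {N2, N3, N8}.
Backdoor paths from N9 to N5:
  P1: N9 <- N2 -> N4 <- N8 -> N5
  P2: N9 <- N2 -> N4 <- N3 -> N5
  P3: N9 <- N2 -> N4 <- N5
  P4: N9 <- N8 -> N5
  P5: N9 <- N8 -> N4 <- N3 -> N5
  P6: N9 <- N8 -> N4 <- N5
The empty set is not sufficient: P4 (N9 <- N8 -> N5) has no collider blocking it and no conditioned non-collider, so it is open.
Try {N8}:
  P1: blocked at collider N4 (neither it nor any descendant is in the conditioning set).
  P2: blocked at collider N4 (neither it nor any descendant is in the conditioning set).
  P3: blocked at collider N4 (neither it nor any descendant is in the conditioning set).
  P4: blocked at fork node N8 ∈ conditioning set.
  P5: blocked at fork node N8 ∈ conditioning set.
  P6: blocked at fork node N8 ∈ conditioning set.
{N8} contains no descendant of N9 and blocks every backdoor path.
No other singleton works — e.g. {N2} leaves P4 open — so {N8} is the unique smallest valid adjustment set.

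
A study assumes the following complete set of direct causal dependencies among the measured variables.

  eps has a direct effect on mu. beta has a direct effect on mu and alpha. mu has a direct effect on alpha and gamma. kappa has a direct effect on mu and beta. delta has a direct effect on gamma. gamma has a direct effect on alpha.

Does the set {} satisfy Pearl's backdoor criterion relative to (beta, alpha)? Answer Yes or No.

Backdoor paths from beta to alpha (paths whose first edge points into beta):
  P1: beta <- kappa -> mu -> gamma -> alpha
  P2: beta <- kappa -> mu -> alpha
Condition 1 (no descendant of beta in the set): holds — descendants of beta are {alpha, gamma, mu}; none are in {}.
Condition 2 (every backdoor path blocked by {}):
  P1: open — no interior node is in the conditioning set.
  P2: open — no interior node is in the conditioning set.
{} does not satisfy the backdoor criterion.

No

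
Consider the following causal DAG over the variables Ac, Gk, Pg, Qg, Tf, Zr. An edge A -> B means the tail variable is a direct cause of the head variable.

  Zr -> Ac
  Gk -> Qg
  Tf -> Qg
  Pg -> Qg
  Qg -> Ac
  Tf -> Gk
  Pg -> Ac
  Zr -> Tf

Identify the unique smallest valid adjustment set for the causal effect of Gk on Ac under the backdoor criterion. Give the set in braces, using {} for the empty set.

{Tf}

Variables eligible for adjustment (non-descendants of Gk, excluding Gk and Ac): {Pg, Tf, Zr}.
Backdoor paths from Gk to Ac:
  P1: Gk <- Tf <- Zr -> Ac
  P2: Gk <- Tf -> Qg <- Pg -> Ac
  P3: Gk <- Tf -> Qg -> Ac
The empty set is not sufficient: P1 (Gk <- Tf <- Zr -> Ac) has no collider blocking it and no conditioned non-collider, so it is open.
Try {Tf}:
  P1: blocked at chain node Tf ∈ conditioning set.
  P2: blocked at fork node Tf ∈ conditioning set.
  P3: blocked at fork node Tf ∈ conditioning set.
{Tf} contains no descendant of Gk and blocks every backdoor path.
No other singleton works — e.g. {Pg} leaves P1 open — so {Tf} is the unique smallest valid adjustment set.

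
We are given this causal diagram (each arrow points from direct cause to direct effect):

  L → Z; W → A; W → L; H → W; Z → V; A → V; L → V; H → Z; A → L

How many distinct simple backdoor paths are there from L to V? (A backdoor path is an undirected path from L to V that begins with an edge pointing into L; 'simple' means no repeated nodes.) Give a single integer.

4

A backdoor path from L to V is any simple undirected path whose first edge points into L (i.e. leaves L via a parent).
Parents of L: {A, W}.
Enumerating:
  P1: L <- W <- H -> Z -> V
  P2: L <- W -> A -> V
  P3: L <- A <- W <- H -> Z -> V
  P4: L <- A -> V
That exhausts the simple backdoor paths. Count: 4.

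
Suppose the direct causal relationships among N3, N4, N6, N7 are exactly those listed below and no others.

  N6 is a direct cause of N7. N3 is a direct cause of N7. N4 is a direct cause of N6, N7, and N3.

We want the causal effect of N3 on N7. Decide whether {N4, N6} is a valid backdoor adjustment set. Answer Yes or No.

Backdoor paths from N3 to N7 (paths whose first edge points into N3):
  P1: N3 <- N4 -> N6 -> N7
  P2: N3 <- N4 -> N7
Condition 1 (no descendant of N3 in the set): holds — descendants of N3 are {N7}; none are in {N4, N6}.
Condition 2 (every backdoor path blocked by {N4, N6}):
  P1: blocked at fork node N4 ∈ conditioning set.
  P2: blocked at fork node N4 ∈ conditioning set.
{N4, N6} satisfies the backdoor criterion.

Yes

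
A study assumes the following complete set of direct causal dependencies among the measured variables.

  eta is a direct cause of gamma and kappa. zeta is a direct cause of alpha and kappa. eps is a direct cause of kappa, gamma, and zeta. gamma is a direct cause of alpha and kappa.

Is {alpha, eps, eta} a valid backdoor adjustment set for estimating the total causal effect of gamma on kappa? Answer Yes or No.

No

Backdoor paths from gamma to kappa (paths whose first edge points into gamma):
  P1: gamma <- eta -> kappa
  P2: gamma <- eps -> zeta -> kappa
  P3: gamma <- eps -> kappa
Condition 1 (no descendant of gamma in the set): FAILS — alpha is a descendant of gamma.
Condition 2 (every backdoor path blocked by {alpha, eps, eta}):
  P1: blocked at fork node eta ∈ conditioning set.
  P2: blocked at fork node eps ∈ conditioning set.
  P3: blocked at fork node eps ∈ conditioning set.
{alpha, eps, eta} does not satisfy the backdoor criterion.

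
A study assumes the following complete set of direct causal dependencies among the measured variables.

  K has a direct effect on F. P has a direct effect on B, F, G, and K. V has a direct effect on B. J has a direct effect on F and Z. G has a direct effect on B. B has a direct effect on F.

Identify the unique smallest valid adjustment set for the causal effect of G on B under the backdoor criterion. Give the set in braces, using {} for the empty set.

{P}

Variables eligible for adjustment (non-descendants of G, excluding G and B): {J, K, P, V, Z}.
Backdoor paths from G to B:
  P1: G <- P -> K -> F <- B
  P2: G <- P -> B
  P3: G <- P -> F <- B
The empty set is not sufficient: P2 (G <- P -> B) has no collider blocking it and no conditioned non-collider, so it is open.
Try {P}:
  P1: blocked at fork node P ∈ conditioning set.
  P2: blocked at fork node P ∈ conditioning set.
  P3: blocked at fork node P ∈ conditioning set.
{P} contains no descendant of G and blocks every backdoor path.
No other singleton works — e.g. {J} leaves P2 open — so {P} is the unique smallest valid adjustment set.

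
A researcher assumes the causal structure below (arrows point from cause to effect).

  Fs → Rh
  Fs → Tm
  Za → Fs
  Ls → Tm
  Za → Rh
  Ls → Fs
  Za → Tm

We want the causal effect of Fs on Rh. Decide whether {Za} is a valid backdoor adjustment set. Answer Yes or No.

Backdoor paths from Fs to Rh (paths whose first edge points into Fs):
  P1: Fs <- Ls -> Tm <- Za -> Rh
  P2: Fs <- Za -> Rh
Condition 1 (no descendant of Fs in the set): holds — descendants of Fs are {Rh, Tm}; none are in {Za}.
Condition 2 (every backdoor path blocked by {Za}):
  P1: blocked at collider Tm (neither it nor any descendant is in the conditioning set).
  P2: blocked at fork node Za ∈ conditioning set.
{Za} satisfies the backdoor criterion.

Yes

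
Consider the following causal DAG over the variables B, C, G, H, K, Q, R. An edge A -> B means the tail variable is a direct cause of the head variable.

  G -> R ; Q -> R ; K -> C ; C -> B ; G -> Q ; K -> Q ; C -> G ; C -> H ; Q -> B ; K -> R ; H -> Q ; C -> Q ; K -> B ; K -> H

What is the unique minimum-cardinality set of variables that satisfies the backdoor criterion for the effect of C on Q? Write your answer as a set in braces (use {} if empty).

{K}

Variables eligible for adjustment (non-descendants of C, excluding C and Q): {K}.
Backdoor paths from C to Q:
  P1: C <- K -> H -> Q
  P2: C <- K -> Q
  P3: C <- K -> R <- G -> Q
  P4: C <- K -> R <- Q
  P5: C <- K -> B <- Q
The empty set is not sufficient: P1 (C <- K -> H -> Q) has no collider blocking it and no conditioned non-collider, so it is open.
Try {K}:
  P1: blocked at fork node K ∈ conditioning set.
  P2: blocked at fork node K ∈ conditioning set.
  P3: blocked at fork node K ∈ conditioning set.
  P4: blocked at fork node K ∈ conditioning set.
  P5: blocked at fork node K ∈ conditioning set.
{K} contains no descendant of C and blocks every backdoor path.
{K} is the unique smallest valid adjustment set.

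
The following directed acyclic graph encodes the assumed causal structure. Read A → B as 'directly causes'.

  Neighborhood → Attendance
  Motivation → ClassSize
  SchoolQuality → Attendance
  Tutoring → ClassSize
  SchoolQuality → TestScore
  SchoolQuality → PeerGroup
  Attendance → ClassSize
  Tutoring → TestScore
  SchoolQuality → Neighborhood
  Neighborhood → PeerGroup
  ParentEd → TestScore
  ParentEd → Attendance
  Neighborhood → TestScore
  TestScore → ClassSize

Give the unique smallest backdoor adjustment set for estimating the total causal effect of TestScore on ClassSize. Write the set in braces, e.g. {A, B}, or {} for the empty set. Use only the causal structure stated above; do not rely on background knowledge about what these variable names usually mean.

Variables eligible for adjustment (non-descendants of TestScore, excluding TestScore and ClassSize): {Attendance, Motivation, Neighborhood, ParentEd, PeerGroup, SchoolQuality, Tutoring}.
Backdoor paths from TestScore to ClassSize:
  P1: TestScore <- SchoolQuality -> Neighborhood -> Attendance -> ClassSize
  P2: TestScore <- SchoolQuality -> PeerGroup <- Neighborhood -> Attendance -> ClassSize
  P3: TestScore <- SchoolQuality -> Attendance -> ClassSize
  P4: TestScore <- ParentEd -> Attendance -> ClassSize
  P5: TestScore <- Neighborhood <- SchoolQuality -> Attendance -> ClassSize
  P6: TestScore <- Neighborhood -> PeerGroup <- SchoolQuality -> Attendance -> ClassSize
  P7: TestScore <- Neighborhood -> Attendance -> ClassSize
  P8: TestScore <- Tutoring -> ClassSize
The empty set is not sufficient: P1 (TestScore <- SchoolQuality -> Neighborhood -> Attendance -> ClassSize) has no collider blocking it and no conditioned non-collider, so it is open.
Try {Attendance, Tutoring}:
  P1: blocked at chain node Attendance ∈ conditioning set.
  P2: blocked at collider PeerGroup (neither it nor any descendant is in the conditioning set).
  P3: blocked at chain node Attendance ∈ conditioning set.
  P4: blocked at chain node Attendance ∈ conditioning set.
  P5: blocked at chain node Attendance ∈ conditioning set.
  P6: blocked at collider PeerGroup (neither it nor any descendant is in the conditioning set).
  P7: blocked at chain node Attendance ∈ conditioning set.
  P8: blocked at fork node Tutoring ∈ conditioning set.
{Attendance, Tutoring} contains no descendant of TestScore and blocks every backdoor path.
Every element of {Attendance, Tutoring} is needed (dropping Attendance leaves P1 open; dropping Tutoring leaves P8 open), so no proper subset is valid.
Among all size-2 subsets of the eligible variables, only {Attendance, Tutoring} blocks every backdoor path, so it is the unique smallest valid adjustment set.

{Attendance, Tutoring}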